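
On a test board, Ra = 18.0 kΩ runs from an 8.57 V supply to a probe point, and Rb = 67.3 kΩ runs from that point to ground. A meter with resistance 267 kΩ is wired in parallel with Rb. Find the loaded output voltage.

V_out ≈ 6.42 V

The load sits in parallel with Rb: Rb‖R_L = (67.3 × 267) / (67.3 + 267) = 53.75 kΩ.
V_out = 8.57 × 53.75 / (18.0 + 53.75) = 8.57 × 53.75/71.75 = 6.42 V.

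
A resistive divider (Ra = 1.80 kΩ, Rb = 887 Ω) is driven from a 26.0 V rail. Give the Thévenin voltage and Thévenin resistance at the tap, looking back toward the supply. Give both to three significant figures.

V_th is the open-circuit tap voltage: 26.0 × 887/(1800 + 887) = 8.58 V.
With the supply zeroed, Ra and Rb appear in parallel from the tap: R_th = Ra‖Rb = (1800 × 887)/2687 = 594 Ω.

V_th = 8.58 V, R_th = 594 Ω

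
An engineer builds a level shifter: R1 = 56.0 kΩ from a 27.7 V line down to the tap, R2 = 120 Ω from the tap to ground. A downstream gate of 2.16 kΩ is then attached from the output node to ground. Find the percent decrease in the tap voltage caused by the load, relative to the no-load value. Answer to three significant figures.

The divider's output (Thévenin) resistance is R1‖R2 = 119.7 Ω.
Fractional drop under load = R_th/(R_th + R_L) = 119.7 / (119.7 + 2160) = 0.05252.
So the output falls by 5.25 %.

5.25 %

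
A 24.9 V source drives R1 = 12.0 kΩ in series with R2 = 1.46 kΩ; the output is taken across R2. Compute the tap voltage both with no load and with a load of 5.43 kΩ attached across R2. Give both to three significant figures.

Unloaded: 2.70 V; loaded: 2.18 V

Open-circuit: V = 24.9 × 1.46/(12.0 + 1.46) = 2.70 V.
With the load, R2 becomes R2‖R_L = 1.151 kΩ, so V = 24.9 × 1.151/13.15 = 2.18 V.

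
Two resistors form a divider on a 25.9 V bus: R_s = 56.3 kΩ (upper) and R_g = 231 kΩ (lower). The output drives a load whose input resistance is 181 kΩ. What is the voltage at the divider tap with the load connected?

The load sits in parallel with R_g: R_g‖R_L = (231 × 181) / (231 + 181) = 101.5 kΩ.
V_out = 25.9 × 101.5 / (56.3 + 101.5) = 25.9 × 101.5/157.8 = 16.7 V.

V_out ≈ 16.7 V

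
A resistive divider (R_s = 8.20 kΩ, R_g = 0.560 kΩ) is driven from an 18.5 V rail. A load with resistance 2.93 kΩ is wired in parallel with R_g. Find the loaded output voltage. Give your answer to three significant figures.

V_out ≈ 1.00 V

The load sits in parallel with R_g: R_g‖R_L = (560 × 2930) / (560 + 2930) = 470.1 Ω.
V_out = 18.5 × 470.1 / (8200 + 470.1) = 18.5 × 470.1/8670 = 1.00 V.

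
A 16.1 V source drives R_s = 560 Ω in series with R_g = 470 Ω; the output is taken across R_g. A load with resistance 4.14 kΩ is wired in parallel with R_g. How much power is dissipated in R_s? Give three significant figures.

Total resistance from the source is R_s + (R_g‖R_L) = 982.1 Ω, so I = 16.1/982.1 Ω = 16.39 mA.
P = I²·R_s = (16.39 mA)² × 560 Ω = 151 mW.

P ≈ 151 mW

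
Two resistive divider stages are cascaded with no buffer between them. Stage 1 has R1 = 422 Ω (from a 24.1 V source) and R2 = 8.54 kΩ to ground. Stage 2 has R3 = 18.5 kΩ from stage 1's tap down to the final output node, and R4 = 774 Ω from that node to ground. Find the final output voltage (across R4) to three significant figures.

Stage 2 presents R3+R4 = 19270 Ω as a load on stage 1's tap.
Stage 1's lower leg becomes R2‖(R3+R4) = 5918 Ω, so V_mid = 24.1 × 5918/6340 = 22.50 V.
Stage 2 is itself unloaded: V_out = V_mid × R4/(R3+R4) = 22.50 × 774/19270 = 0.903 V.

V_out ≈ 0.903 V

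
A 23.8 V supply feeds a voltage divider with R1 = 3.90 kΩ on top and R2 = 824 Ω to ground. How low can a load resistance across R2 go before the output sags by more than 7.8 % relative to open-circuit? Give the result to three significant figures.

R_L(min) ≈ 8.04 kΩ

Output resistance R_th = R1‖R2 = (3900 × 824)/4724 = 680.3 Ω.
The fractional drop is R_th/(R_th + R_L); requiring this ≤ 0.0780 gives R_L ≥ R_th(1/0.0780 − 1) = 680.3 × 11.82 = 8.04 kΩ.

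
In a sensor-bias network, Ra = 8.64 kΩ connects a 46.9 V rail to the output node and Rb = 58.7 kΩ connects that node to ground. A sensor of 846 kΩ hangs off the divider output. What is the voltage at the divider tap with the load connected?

The load sits in parallel with Rb: Rb‖R_L = (58.7 × 846) / (58.7 + 846) = 54.89 kΩ.
V_out = 46.9 × 54.89 / (8.64 + 54.89) = 46.9 × 54.89/63.53 = 40.5 V.

V_out ≈ 40.5 V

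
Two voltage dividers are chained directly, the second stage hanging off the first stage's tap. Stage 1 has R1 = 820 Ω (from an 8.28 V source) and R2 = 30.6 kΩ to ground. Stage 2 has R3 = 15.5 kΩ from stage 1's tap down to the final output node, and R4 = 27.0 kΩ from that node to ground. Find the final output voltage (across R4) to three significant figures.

Stage 2 presents R3+R4 = 42500 Ω as a load on stage 1's tap.
Stage 1's lower leg becomes R2‖(R3+R4) = 17790 Ω, so V_mid = 8.28 × 17790/18610 = 7.915 V.
Stage 2 is itself unloaded: V_out = V_mid × R4/(R3+R4) = 7.915 × 27000/42500 = 5.03 V.

V_out ≈ 5.03 V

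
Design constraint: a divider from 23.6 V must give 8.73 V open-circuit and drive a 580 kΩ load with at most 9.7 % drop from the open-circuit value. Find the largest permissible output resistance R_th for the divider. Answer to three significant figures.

R_th ≤ 62.3 kΩ

Loading drop = R_th/(R_th + R_L) ≤ 0.0970, so R_th ≤ R_L · ε/(1−ε) = 580 kΩ × 0.0970/0.9030 = 62.3 kΩ.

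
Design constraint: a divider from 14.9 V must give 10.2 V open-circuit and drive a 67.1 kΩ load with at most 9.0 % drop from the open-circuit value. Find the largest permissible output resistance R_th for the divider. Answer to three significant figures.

R_th ≤ 6.64 kΩ

Loading drop = R_th/(R_th + R_L) ≤ 0.0900, so R_th ≤ R_L · ε/(1−ε) = 67.1 kΩ × 0.0900/0.9100 = 6.64 kΩ.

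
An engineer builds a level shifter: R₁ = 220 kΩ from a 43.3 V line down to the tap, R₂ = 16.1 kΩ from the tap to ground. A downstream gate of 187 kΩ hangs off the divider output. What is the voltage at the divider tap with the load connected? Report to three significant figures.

The load sits in parallel with R₂: R₂‖R_L = (16.1 × 187) / (16.1 + 187) = 14.82 kΩ.
V_out = 43.3 × 14.82 / (220 + 14.82) = 43.3 × 14.82/234.8 = 2.73 V.

V_out ≈ 2.73 V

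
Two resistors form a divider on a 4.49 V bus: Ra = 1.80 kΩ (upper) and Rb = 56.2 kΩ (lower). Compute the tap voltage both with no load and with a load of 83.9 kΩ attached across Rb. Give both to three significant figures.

Open-circuit: V = 4.49 × 56.2/(1.80 + 56.2) = 4.35 V.
With the load, Rb becomes Rb‖R_L = 33.66 kΩ, so V = 4.49 × 33.66/35.46 = 4.26 V.

Unloaded: 4.35 V; loaded: 4.26 V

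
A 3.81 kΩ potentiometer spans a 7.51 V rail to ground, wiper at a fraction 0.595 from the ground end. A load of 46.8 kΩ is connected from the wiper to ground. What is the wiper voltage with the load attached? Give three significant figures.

V ≈ 4.38 V

The wiper splits the pot into (1−α)R = 1.543 kΩ above and αR = 2.267 kΩ below.
Lower section ‖ load = 2.162 kΩ.
V_wiper = 7.51 × 2.162/(1.543 + 2.162) = 4.38 V.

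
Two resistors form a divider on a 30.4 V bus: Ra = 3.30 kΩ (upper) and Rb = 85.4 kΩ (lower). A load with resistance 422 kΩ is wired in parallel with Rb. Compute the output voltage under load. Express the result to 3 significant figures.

V_out ≈ 29.1 V

The load sits in parallel with Rb: Rb‖R_L = (85.4 × 422) / (85.4 + 422) = 71.03 kΩ.
V_out = 30.4 × 71.03 / (3.30 + 71.03) = 30.4 × 71.03/74.33 = 29.1 V.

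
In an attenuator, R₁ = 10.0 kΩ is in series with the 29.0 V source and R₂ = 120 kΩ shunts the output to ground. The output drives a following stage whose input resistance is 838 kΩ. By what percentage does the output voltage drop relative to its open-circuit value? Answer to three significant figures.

The divider's output (Thévenin) resistance is R₁‖R₂ = 9.231 kΩ.
Fractional drop under load = R_th/(R_th + R_L) = 9.231 / (9.231 + 838) = 0.01090.
So the output falls by 1.09 %.

1.09 %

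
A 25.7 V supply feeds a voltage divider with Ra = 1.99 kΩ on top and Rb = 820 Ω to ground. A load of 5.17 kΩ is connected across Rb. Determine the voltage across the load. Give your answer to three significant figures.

The load sits in parallel with Rb: Rb‖R_L = (820 × 5170) / (820 + 5170) = 707.7 Ω.
V_out = 25.7 × 707.7 / (1990 + 707.7) = 25.7 × 707.7/2698 = 6.74 V.

V_out ≈ 6.74 V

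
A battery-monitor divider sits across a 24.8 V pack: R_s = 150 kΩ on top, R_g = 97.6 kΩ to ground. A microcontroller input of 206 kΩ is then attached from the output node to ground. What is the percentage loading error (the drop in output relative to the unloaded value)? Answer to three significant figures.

The divider's output (Thévenin) resistance is R_s‖R_g = 59.13 kΩ.
Fractional drop under load = R_th/(R_th + R_L) = 59.13 / (59.13 + 206) = 0.2230.
So the output falls by 22.3 %.

22.3 %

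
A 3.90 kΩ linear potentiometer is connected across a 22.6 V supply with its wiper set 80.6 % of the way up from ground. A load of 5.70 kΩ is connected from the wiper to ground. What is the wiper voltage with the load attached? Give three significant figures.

The wiper splits the pot into (1−α)R = 756.6 Ω above and αR = 3143 Ω below.
Lower section ‖ load = 2026 Ω.
V_wiper = 22.6 × 2026/(756.6 + 2026) = 16.5 V.

V ≈ 16.5 V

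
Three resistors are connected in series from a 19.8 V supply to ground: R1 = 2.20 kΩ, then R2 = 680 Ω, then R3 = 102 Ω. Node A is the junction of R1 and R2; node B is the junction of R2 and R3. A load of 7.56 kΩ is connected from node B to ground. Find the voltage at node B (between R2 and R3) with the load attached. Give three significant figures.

At node B, R3 is in parallel with the load: R3‖R_L = 100.6 Ω.
Below node A the resistance is R2 + (R3‖R_L) = 780.6 Ω, so V_A = 19.8 × 780.6/2981 = 5.186 V.
Then V_B = V_A × (R3‖R_L)/(R2 + R3‖R_L) = 5.186 × 100.6/780.6 = 0.669 V.

V ≈ 0.669 V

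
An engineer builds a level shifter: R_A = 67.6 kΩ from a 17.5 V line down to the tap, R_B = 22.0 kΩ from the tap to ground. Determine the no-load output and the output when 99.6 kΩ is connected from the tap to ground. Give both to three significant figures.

Open-circuit: V = 17.5 × 22.0/(67.6 + 22.0) = 4.30 V.
With the load, R_B becomes R_B‖R_L = 18.02 kΩ, so V = 17.5 × 18.02/85.62 = 3.68 V.

Unloaded: 4.30 V; loaded: 3.68 V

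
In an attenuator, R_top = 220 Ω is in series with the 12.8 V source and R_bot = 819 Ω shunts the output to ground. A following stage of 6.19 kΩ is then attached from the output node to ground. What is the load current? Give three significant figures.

I_L ≈ 1.59 mA

R_bot‖R_L = 723.3 Ω; V_out = 12.8 × 723.3/943.3 = 9.815 V.
I_L = V_out / R_L = 9.815 / 6.19 kΩ = 1.59 mA.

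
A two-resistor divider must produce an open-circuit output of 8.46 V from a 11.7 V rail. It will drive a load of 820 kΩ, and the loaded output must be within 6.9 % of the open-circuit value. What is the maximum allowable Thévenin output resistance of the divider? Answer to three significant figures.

Loading drop = R_th/(R_th + R_L) ≤ 0.0690, so R_th ≤ R_L · ε/(1−ε) = 820 kΩ × 0.0690/0.9310 = 60.8 kΩ.

R_th ≤ 60.8 kΩ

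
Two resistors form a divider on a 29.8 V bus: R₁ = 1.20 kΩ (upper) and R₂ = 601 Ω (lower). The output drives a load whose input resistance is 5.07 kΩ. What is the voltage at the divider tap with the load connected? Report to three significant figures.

The load sits in parallel with R₂: R₂‖R_L = (601 × 5070) / (601 + 5070) = 537.3 Ω.
V_out = 29.8 × 537.3 / (1200 + 537.3) = 29.8 × 537.3/1737 = 9.22 V.

V_out ≈ 9.22 V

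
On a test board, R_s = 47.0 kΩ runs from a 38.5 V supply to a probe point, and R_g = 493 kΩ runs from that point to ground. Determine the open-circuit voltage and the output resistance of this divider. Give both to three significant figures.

V_th = 35.1 V, R_th = 42.9 kΩ

V_th is the open-circuit tap voltage: 38.5 × 493/(47.0 + 493) = 35.1 V.
With the supply zeroed, R_s and R_g appear in parallel from the tap: R_th = R_s‖R_g = (47.0 × 493)/540.0 = 42.9 kΩ.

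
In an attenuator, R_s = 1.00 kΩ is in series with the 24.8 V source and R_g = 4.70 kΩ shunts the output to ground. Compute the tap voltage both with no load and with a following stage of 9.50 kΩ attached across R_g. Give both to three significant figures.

Unloaded: 20.4 V; loaded: 18.8 V

Open-circuit: V = 24.8 × 4.70/(1.00 + 4.70) = 20.4 V.
With the load, R_g becomes R_g‖R_L = 3.144 kΩ, so V = 24.8 × 3.144/4.144 = 18.8 V.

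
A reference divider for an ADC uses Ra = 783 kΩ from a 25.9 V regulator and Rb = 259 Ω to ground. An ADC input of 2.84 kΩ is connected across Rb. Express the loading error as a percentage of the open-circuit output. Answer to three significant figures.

The divider's output (Thévenin) resistance is Ra‖Rb = 258.9 Ω.
Fractional drop under load = R_th/(R_th + R_L) = 258.9 / (258.9 + 2840) = 0.08355.
So the output falls by 8.36 %.

8.36 %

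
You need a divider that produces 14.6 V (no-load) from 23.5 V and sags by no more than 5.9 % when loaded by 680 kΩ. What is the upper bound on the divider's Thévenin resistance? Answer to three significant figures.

R_th ≤ 42.6 kΩ

Loading drop = R_th/(R_th + R_L) ≤ 0.0590, so R_th ≤ R_L · ε/(1−ε) = 680 kΩ × 0.0590/0.9410 = 42.6 kΩ.
(Any R1, R2 with R2/(R1+R2) = 0.621 and R1‖R2 ≤ 42.6 kΩ will meet the spec.)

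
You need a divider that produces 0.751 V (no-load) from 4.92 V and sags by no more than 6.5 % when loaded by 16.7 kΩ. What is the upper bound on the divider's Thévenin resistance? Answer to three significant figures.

Loading drop = R_th/(R_th + R_L) ≤ 0.0650, so R_th ≤ R_L · ε/(1−ε) = 16.7 kΩ × 0.0650/0.9350 = 1.16 kΩ.

R_th ≤ 1.16 kΩ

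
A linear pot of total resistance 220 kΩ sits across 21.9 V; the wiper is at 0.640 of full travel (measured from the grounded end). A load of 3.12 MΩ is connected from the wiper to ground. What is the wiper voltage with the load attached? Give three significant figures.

The wiper splits the pot into (1−α)R = 79.20 kΩ above and αR = 140.8 kΩ below.
Lower section ‖ load = 134.7 kΩ.
V_wiper = 21.9 × 134.7/(79.20 + 134.7) = 13.8 V.

V ≈ 13.8 V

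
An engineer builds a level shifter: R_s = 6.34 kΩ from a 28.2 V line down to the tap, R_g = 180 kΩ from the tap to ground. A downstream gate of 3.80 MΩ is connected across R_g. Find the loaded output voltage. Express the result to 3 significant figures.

The load sits in parallel with R_g: R_g‖R_L = (180 × 3800) / (180 + 3800) = 171.9 kΩ.
V_out = 28.2 × 171.9 / (6.34 + 171.9) = 28.2 × 171.9/178.2 = 27.2 V.
(Unloaded it would have been 27.2 V.)

V_out ≈ 27.2 V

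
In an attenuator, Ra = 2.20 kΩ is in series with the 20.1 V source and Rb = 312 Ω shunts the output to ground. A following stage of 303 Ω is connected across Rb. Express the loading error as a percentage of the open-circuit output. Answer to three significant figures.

47.4 %

The divider's output (Thévenin) resistance is Ra‖Rb = 273.2 Ω.
Fractional drop under load = R_th/(R_th + R_L) = 273.2 / (273.2 + 303) = 0.4742.
So the output falls by 47.4 %.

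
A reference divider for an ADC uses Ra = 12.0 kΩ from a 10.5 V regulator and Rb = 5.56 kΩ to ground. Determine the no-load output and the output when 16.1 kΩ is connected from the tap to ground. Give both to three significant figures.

Open-circuit: V = 10.5 × 5.56/(12.0 + 5.56) = 3.32 V.
With the load, Rb becomes Rb‖R_L = 4.133 kΩ, so V = 10.5 × 4.133/16.13 = 2.69 V.

Unloaded: 3.32 V; loaded: 2.69 V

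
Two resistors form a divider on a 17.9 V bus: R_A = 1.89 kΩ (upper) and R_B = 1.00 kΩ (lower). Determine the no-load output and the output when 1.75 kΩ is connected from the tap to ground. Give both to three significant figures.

Open-circuit: V = 17.9 × 1.00/(1.89 + 1.00) = 6.19 V.
With the load, R_B becomes R_B‖R_L = 0.6364 kΩ, so V = 17.9 × 0.6364/2.526 = 4.51 V.

Unloaded: 6.19 V; loaded: 4.51 V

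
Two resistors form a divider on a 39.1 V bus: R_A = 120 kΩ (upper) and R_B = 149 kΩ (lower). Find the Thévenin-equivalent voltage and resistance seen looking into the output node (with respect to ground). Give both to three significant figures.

V_th is the open-circuit tap voltage: 39.1 × 149/(120 + 149) = 21.7 V.
With the supply zeroed, R_A and R_B appear in parallel from the tap: R_th = R_A‖R_B = (120 × 149)/269.0 = 66.5 kΩ.

V_th = 21.7 V, R_th = 66.5 kΩ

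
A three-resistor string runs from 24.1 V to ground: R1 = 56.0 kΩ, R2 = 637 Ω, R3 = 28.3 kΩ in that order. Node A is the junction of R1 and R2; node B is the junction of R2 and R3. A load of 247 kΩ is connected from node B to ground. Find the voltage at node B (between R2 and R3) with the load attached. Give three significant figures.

V ≈ 7.46 V

At node B, R3 is in parallel with the load: R3‖R_L = 25390 Ω.
Below node A the resistance is R2 + (R3‖R_L) = 26030 Ω, so V_A = 24.1 × 26030/82030 = 7.647 V.
Then V_B = V_A × (R3‖R_L)/(R2 + R3‖R_L) = 7.647 × 25390/26030 = 7.46 V.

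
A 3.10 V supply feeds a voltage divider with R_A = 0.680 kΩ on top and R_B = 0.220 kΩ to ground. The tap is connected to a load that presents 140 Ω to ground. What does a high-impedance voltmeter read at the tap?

The load sits in parallel with R_B: R_B‖R_L = (220 × 140) / (220 + 140) = 85.56 Ω.
V_out = 3.10 × 85.56 / (680 + 85.56) = 3.10 × 85.56/765.6 = 0.346 V.

V_out ≈ 0.346 V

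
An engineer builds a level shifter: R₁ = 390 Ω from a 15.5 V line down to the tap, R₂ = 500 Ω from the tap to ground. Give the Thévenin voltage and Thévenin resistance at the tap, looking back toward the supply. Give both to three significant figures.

V_th is the open-circuit tap voltage: 15.5 × 500/(390 + 500) = 8.71 V.
With the supply zeroed, R₁ and R₂ appear in parallel from the tap: R_th = R₁‖R₂ = (390 × 500)/890.0 = 219 Ω.

V_th = 8.71 V, R_th = 219 Ω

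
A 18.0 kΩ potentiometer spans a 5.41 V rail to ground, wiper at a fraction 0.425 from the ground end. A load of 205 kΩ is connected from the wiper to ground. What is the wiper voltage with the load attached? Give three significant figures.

The wiper splits the pot into (1−α)R = 10.35 kΩ above and αR = 7.650 kΩ below.
Lower section ‖ load = 7.375 kΩ.
V_wiper = 5.41 × 7.375/(10.35 + 7.375) = 2.25 V.

V ≈ 2.25 V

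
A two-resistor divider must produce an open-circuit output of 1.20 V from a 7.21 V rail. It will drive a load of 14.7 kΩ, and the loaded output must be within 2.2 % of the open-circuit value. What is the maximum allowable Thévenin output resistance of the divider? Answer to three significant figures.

R_th ≤ 331 Ω

Loading drop = R_th/(R_th + R_L) ≤ 0.0220, so R_th ≤ R_L · ε/(1−ε) = 14.7 kΩ × 0.0220/0.9780 = 331 Ω.
(Any R1, R2 with R2/(R1+R2) = 0.166 and R1‖R2 ≤ 331 Ω will meet the spec.)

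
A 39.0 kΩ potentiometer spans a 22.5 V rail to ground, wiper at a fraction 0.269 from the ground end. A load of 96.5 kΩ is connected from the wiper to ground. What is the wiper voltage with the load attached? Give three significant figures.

V ≈ 5.61 V

The wiper splits the pot into (1−α)R = 28.51 kΩ above and αR = 10.49 kΩ below.
Lower section ‖ load = 9.462 kΩ.
V_wiper = 22.5 × 9.462/(28.51 + 9.462) = 5.61 V.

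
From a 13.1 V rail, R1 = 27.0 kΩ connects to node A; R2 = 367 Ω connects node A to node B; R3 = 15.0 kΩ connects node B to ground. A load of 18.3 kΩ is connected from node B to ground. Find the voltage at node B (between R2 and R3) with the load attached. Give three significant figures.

At node B, R3 is in parallel with the load: R3‖R_L = 8243 Ω.
Below node A the resistance is R2 + (R3‖R_L) = 8610 Ω, so V_A = 13.1 × 8610/35610 = 3.167 V.
Then V_B = V_A × (R3‖R_L)/(R2 + R3‖R_L) = 3.167 × 8243/8610 = 3.03 V.

V ≈ 3.03 V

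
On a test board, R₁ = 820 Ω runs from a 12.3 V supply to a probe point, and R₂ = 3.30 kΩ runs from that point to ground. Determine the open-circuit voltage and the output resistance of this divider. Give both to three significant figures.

V_th is the open-circuit tap voltage: 12.3 × 3300/(820 + 3300) = 9.85 V.
With the supply zeroed, R₁ and R₂ appear in parallel from the tap: R_th = R₁‖R₂ = (820 × 3300)/4120 = 657 Ω.

V_th = 9.85 V, R_th = 657 Ω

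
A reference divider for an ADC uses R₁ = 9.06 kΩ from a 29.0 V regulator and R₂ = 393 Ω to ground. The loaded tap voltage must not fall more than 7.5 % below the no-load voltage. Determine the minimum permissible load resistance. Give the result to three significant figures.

Output resistance R_th = R₁‖R₂ = (9060 × 393)/9453 = 376.7 Ω.
The fractional drop is R_th/(R_th + R_L); requiring this ≤ 0.0750 gives R_L ≥ R_th(1/0.0750 − 1) = 376.7 × 12.33 = 4.65 kΩ.

R_L(min) ≈ 4.65 kΩ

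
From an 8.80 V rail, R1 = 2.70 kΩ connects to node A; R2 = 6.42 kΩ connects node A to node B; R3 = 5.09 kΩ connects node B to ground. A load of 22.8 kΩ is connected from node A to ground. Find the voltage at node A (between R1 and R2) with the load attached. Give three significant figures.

Below node A the series string R2+R3 = 11.51 kΩ sits in parallel with the 22.8 kΩ load: 7.649 kΩ.
V_A = 8.80 × 7.649/(2.70 + 7.649) = 6.50 V.

V ≈ 6.50 V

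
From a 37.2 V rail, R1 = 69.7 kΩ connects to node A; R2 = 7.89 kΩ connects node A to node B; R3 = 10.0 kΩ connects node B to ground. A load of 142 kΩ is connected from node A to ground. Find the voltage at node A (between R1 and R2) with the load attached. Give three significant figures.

Below node A the series string R2+R3 = 17.89 kΩ sits in parallel with the 142 kΩ load: 15.89 kΩ.
V_A = 37.2 × 15.89/(69.7 + 15.89) = 6.91 V.

V ≈ 6.91 V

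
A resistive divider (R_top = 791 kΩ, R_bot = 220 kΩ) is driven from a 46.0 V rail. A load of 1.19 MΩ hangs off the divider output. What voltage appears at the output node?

The load sits in parallel with R_bot: R_bot‖R_L = (220 × 1190) / (220 + 1190) = 185.7 kΩ.
V_out = 46.0 × 185.7 / (791 + 185.7) = 46.0 × 185.7/976.7 = 8.74 V.

V_out ≈ 8.74 V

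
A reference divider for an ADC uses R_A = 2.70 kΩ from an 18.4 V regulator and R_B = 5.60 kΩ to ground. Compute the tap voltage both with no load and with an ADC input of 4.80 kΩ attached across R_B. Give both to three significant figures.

Open-circuit: V = 18.4 × 5.60/(2.70 + 5.60) = 12.4 V.
With the load, R_B becomes R_B‖R_L = 2.585 kΩ, so V = 18.4 × 2.585/5.285 = 9.00 V.

Unloaded: 12.4 V; loaded: 9.00 V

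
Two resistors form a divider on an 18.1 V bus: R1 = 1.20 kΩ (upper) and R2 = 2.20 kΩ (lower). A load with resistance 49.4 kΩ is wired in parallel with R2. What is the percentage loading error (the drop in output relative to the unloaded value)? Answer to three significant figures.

The divider's output (Thévenin) resistance is R1‖R2 = 0.7765 kΩ.
Fractional drop under load = R_th/(R_th + R_L) = 0.7765 / (0.7765 + 49.4) = 0.01547.
So the output falls by 1.55 %.

1.55 %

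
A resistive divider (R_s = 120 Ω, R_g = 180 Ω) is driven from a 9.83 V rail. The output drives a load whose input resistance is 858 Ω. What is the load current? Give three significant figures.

I_L ≈ 6.34 mA

R_g‖R_L = 148.8 Ω; V_out = 9.83 × 148.8/268.8 = 5.441 V.
I_L = V_out / R_L = 5.441 / 858 Ω = 6.34 mA.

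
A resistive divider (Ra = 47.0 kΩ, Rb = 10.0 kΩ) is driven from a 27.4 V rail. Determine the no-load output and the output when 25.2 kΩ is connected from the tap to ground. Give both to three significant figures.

Open-circuit: V = 27.4 × 10.0/(47.0 + 10.0) = 4.81 V.
With the load, Rb becomes Rb‖R_L = 7.159 kΩ, so V = 27.4 × 7.159/54.16 = 3.62 V.

Unloaded: 4.81 V; loaded: 3.62 V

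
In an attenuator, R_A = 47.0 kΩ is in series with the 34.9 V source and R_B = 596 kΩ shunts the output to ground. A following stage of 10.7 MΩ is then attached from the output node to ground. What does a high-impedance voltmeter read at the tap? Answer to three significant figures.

The load sits in parallel with R_B: R_B‖R_L = (596 × 10700) / (596 + 10700) = 564.6 kΩ.
V_out = 34.9 × 564.6 / (47.0 + 564.6) = 34.9 × 564.6/611.6 = 32.2 V.
(Unloaded it would have been 32.3 V.)

V_out ≈ 32.2 V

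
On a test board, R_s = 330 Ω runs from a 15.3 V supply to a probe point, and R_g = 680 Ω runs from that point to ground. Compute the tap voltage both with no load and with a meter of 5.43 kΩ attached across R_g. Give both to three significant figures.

Open-circuit: V = 15.3 × 680/(330 + 680) = 10.3 V.
With the load, R_g becomes R_g‖R_L = 604.3 Ω, so V = 15.3 × 604.3/934.3 = 9.90 V.

Unloaded: 10.3 V; loaded: 9.90 V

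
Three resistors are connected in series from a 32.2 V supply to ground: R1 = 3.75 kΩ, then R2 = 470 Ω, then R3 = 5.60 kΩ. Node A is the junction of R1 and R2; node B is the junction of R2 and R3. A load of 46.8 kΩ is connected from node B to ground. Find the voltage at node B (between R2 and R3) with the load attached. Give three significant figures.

V ≈ 17.5 V

At node B, R3 is in parallel with the load: R3‖R_L = 5002 Ω.
Below node A the resistance is R2 + (R3‖R_L) = 5472 Ω, so V_A = 32.2 × 5472/9222 = 19.11 V.
Then V_B = V_A × (R3‖R_L)/(R2 + R3‖R_L) = 19.11 × 5002/5472 = 17.5 V.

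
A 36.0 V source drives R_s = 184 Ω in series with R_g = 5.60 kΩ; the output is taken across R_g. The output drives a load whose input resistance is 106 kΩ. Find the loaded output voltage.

V_out ≈ 34.8 V

The load sits in parallel with R_g: R_g‖R_L = (5600 × 106000) / (5600 + 106000) = 5319 Ω.
V_out = 36.0 × 5319 / (184 + 5319) = 36.0 × 5319/5503 = 34.8 V.
(Unloaded it would have been 34.9 V.)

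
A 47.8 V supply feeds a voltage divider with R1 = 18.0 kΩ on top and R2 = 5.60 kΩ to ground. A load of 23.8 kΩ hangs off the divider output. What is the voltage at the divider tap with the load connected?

The load sits in parallel with R2: R2‖R_L = (5.60 × 23.8) / (5.60 + 23.8) = 4.533 kΩ.
V_out = 47.8 × 4.533 / (18.0 + 4.533) = 47.8 × 4.533/22.53 = 9.62 V.

V_out ≈ 9.62 V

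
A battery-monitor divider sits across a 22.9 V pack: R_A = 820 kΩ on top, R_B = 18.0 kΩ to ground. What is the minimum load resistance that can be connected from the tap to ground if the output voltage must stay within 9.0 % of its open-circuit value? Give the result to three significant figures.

Output resistance R_th = R_A‖R_B = (820 × 18.0)/838.0 = 17.61 kΩ.
The fractional drop is R_th/(R_th + R_L); requiring this ≤ 0.0900 gives R_L ≥ R_th(1/0.0900 − 1) = 17.61 × 10.11 = 178 kΩ.

R_L(min) ≈ 178 kΩ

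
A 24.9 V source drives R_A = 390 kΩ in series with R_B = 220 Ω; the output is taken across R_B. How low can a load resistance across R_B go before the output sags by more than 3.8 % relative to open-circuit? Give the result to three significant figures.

R_L(min) ≈ 5.57 kΩ

Output resistance R_th = R_A‖R_B = (390000 × 220)/390200 = 219.9 Ω.
The fractional drop is R_th/(R_th + R_L); requiring this ≤ 0.0380 gives R_L ≥ R_th(1/0.0380 − 1) = 219.9 × 25.32 = 5.57 kΩ.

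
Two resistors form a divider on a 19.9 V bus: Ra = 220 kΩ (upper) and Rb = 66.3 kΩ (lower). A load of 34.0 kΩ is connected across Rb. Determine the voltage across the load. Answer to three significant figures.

V_out ≈ 1.84 V

The load sits in parallel with Rb: Rb‖R_L = (66.3 × 34.0) / (66.3 + 34.0) = 22.47 kΩ.
V_out = 19.9 × 22.47 / (220 + 22.47) = 19.9 × 22.47/242.5 = 1.84 V.
(Unloaded it would have been 4.61 V.)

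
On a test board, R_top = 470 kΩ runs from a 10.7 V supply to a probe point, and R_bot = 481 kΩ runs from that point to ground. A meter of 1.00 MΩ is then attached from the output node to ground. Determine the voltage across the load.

The load sits in parallel with R_bot: R_bot‖R_L = (481 × 1000) / (481 + 1000) = 324.8 kΩ.
V_out = 10.7 × 324.8 / (470 + 324.8) = 10.7 × 324.8/794.8 = 4.37 V.

V_out ≈ 4.37 V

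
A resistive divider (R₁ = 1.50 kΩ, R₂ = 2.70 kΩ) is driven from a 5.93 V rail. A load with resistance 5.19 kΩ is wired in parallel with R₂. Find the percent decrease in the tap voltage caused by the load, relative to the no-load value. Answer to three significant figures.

Unloaded V = 5.93 × 2.70/4.200 = 3.812 V.
Loaded: R₂‖R_L = 1.776 kΩ, giving V = 5.93 × 1.776/3.276 = 3.215 V.
Drop = (3.812 − 3.215) / 3.812 = 15.7 %.

15.7 %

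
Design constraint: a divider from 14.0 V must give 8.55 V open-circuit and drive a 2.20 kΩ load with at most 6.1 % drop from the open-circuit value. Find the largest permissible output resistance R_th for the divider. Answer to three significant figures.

Loading drop = R_th/(R_th + R_L) ≤ 0.0610, so R_th ≤ R_L · ε/(1−ε) = 2.20 kΩ × 0.0610/0.9390 = 143 Ω.

R_th ≤ 143 Ω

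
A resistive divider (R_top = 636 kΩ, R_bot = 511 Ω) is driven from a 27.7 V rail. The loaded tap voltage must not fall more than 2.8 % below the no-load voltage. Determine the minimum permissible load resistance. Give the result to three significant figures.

Output resistance R_th = R_top‖R_bot = (636000 × 511)/636500 = 510.6 Ω.
The fractional drop is R_th/(R_th + R_L); requiring this ≤ 0.0280 gives R_L ≥ R_th(1/0.0280 − 1) = 510.6 × 34.71 = 17.7 kΩ.

R_L(min) ≈ 17.7 kΩ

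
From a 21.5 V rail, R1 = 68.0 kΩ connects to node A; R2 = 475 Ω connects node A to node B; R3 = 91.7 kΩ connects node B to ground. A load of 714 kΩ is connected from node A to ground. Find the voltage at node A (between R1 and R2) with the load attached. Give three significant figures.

V ≈ 11.7 V

Below node A the series string R2+R3 = 92180 Ω sits in parallel with the 714000 Ω load: 81640 Ω.
V_A = 21.5 × 81640/(68000 + 81640) = 11.7 V.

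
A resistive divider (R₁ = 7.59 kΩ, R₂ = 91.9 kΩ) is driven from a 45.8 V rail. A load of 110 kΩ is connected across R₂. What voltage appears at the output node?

The load sits in parallel with R₂: R₂‖R_L = (91.9 × 110) / (91.9 + 110) = 50.07 kΩ.
V_out = 45.8 × 50.07 / (7.59 + 50.07) = 45.8 × 50.07/57.66 = 39.8 V.
(Unloaded it would have been 42.3 V.)

V_out ≈ 39.8 V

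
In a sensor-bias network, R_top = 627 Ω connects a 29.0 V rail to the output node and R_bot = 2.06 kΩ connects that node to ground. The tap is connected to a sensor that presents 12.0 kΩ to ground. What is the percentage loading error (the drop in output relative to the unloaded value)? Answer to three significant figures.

3.85 %

The divider's output (Thévenin) resistance is R_top‖R_bot = 480.7 Ω.
Fractional drop under load = R_th/(R_th + R_L) = 480.7 / (480.7 + 12000) = 0.03851.
So the output falls by 3.85 %.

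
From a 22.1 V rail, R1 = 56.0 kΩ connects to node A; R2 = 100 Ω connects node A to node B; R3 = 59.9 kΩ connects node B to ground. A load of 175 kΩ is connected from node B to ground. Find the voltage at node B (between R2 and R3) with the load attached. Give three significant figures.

At node B, R3 is in parallel with the load: R3‖R_L = 44630 Ω.
Below node A the resistance is R2 + (R3‖R_L) = 44730 Ω, so V_A = 22.1 × 44730/100700 = 9.813 V.
Then V_B = V_A × (R3‖R_L)/(R2 + R3‖R_L) = 9.813 × 44630/44730 = 9.79 V.

V ≈ 9.79 V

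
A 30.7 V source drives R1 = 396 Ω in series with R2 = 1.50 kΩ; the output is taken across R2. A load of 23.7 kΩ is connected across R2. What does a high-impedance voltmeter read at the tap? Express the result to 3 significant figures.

V_out ≈ 24.0 V

The load sits in parallel with R2: R2‖R_L = (1500 × 23700) / (1500 + 23700) = 1411 Ω.
V_out = 30.7 × 1411 / (396 + 1411) = 30.7 × 1411/1807 = 24.0 V.
(Unloaded it would have been 24.3 V.)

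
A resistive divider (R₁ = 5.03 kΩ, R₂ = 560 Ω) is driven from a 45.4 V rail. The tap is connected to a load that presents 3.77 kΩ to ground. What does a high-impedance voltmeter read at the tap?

V_out ≈ 4.01 V

The load sits in parallel with R₂: R₂‖R_L = (560 × 3770) / (560 + 3770) = 487.6 Ω.
V_out = 45.4 × 487.6 / (5030 + 487.6) = 45.4 × 487.6/5518 = 4.01 V.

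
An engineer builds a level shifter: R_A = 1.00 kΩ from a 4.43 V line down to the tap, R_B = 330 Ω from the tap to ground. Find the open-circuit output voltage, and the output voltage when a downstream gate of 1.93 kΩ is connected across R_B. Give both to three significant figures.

Unloaded: 1.10 V; loaded: 0.974 V

Open-circuit: V = 4.43 × 330/(1000 + 330) = 1.10 V.
With the load, R_B becomes R_B‖R_L = 281.8 Ω, so V = 4.43 × 281.8/1282 = 0.974 V.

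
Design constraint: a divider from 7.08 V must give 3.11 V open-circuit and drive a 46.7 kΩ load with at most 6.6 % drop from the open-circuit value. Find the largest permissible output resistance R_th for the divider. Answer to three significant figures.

Loading drop = R_th/(R_th + R_L) ≤ 0.0660, so R_th ≤ R_L · ε/(1−ε) = 46.7 kΩ × 0.0660/0.9340 = 3.30 kΩ.
(Any R1, R2 with R2/(R1+R2) = 0.439 and R1‖R2 ≤ 3.30 kΩ will meet the spec.)

R_th ≤ 3.30 kΩ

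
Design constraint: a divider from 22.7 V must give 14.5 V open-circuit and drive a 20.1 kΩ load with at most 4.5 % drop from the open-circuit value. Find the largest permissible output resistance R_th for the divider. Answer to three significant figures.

R_th ≤ 947 Ω

Loading drop = R_th/(R_th + R_L) ≤ 0.0450, so R_th ≤ R_L · ε/(1−ε) = 20.1 kΩ × 0.0450/0.9550 = 947 Ω.
(Any R1, R2 with R2/(R1+R2) = 0.639 and R1‖R2 ≤ 947 Ω will meet the spec.)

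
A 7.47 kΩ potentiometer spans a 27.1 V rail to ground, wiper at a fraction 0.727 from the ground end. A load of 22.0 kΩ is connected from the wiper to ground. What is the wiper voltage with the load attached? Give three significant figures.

V ≈ 18.5 V

The wiper splits the pot into (1−α)R = 2.039 kΩ above and αR = 5.431 kΩ below.
Lower section ‖ load = 4.356 kΩ.
V_wiper = 27.1 × 4.356/(2.039 + 4.356) = 18.5 V.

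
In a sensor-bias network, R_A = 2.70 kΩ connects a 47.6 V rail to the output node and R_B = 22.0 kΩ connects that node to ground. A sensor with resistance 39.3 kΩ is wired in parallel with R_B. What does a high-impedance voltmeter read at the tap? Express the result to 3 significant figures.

V_out ≈ 40.0 V

The load sits in parallel with R_B: R_B‖R_L = (22.0 × 39.3) / (22.0 + 39.3) = 14.10 kΩ.
V_out = 47.6 × 14.10 / (2.70 + 14.10) = 47.6 × 14.10/16.80 = 40.0 V.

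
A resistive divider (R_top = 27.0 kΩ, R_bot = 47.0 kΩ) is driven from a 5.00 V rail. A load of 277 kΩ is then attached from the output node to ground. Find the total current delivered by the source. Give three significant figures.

R_bot‖R_L = 40.18 kΩ, so the source sees R_top + R_bot‖R_L = 67.18 kΩ.
I = 5.00 V / 67.18 kΩ = 0.0744 mA.

I ≈ 0.0744 mA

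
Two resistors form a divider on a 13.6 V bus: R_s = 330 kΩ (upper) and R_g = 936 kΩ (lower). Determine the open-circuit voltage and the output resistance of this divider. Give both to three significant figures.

V_th is the open-circuit tap voltage: 13.6 × 936/(330 + 936) = 10.1 V.
With the supply zeroed, R_s and R_g appear in parallel from the tap: R_th = R_s‖R_g = (330 × 936)/1266 = 244 kΩ.

V_th = 10.1 V, R_th = 244 kΩ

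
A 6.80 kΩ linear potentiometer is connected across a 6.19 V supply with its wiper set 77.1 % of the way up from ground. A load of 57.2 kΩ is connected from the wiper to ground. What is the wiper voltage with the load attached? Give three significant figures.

V ≈ 4.67 V

The wiper splits the pot into (1−α)R = 1.557 kΩ above and αR = 5.243 kΩ below.
Lower section ‖ load = 4.803 kΩ.
V_wiper = 6.19 × 4.803/(1.557 + 4.803) = 4.67 V.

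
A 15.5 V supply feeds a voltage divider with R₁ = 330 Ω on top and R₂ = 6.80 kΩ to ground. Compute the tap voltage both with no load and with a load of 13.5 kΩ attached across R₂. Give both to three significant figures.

Open-circuit: V = 15.5 × 6800/(330 + 6800) = 14.8 V.
With the load, R₂ becomes R₂‖R_L = 4522 Ω, so V = 15.5 × 4522/4852 = 14.4 V.

Unloaded: 14.8 V; loaded: 14.4 V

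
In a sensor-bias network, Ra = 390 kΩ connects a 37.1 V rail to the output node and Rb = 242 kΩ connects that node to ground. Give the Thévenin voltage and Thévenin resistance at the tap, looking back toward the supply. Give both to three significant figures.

V_th is the open-circuit tap voltage: 37.1 × 242/(390 + 242) = 14.2 V.
With the supply zeroed, Ra and Rb appear in parallel from the tap: R_th = Ra‖Rb = (390 × 242)/632.0 = 149 kΩ.

V_th = 14.2 V, R_th = 149 kΩ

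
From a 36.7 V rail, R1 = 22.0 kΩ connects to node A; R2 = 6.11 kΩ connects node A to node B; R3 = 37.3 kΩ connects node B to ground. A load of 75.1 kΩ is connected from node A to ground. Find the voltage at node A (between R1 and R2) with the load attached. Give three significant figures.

V ≈ 20.4 V

Below node A the series string R2+R3 = 43.41 kΩ sits in parallel with the 75.1 kΩ load: 27.51 kΩ.
V_A = 36.7 × 27.51/(22.0 + 27.51) = 20.4 V.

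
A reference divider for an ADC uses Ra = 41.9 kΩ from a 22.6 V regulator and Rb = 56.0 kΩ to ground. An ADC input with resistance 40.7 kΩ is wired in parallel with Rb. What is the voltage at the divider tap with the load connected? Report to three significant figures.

The load sits in parallel with Rb: Rb‖R_L = (56.0 × 40.7) / (56.0 + 40.7) = 23.57 kΩ.
V_out = 22.6 × 23.57 / (41.9 + 23.57) = 22.6 × 23.57/65.47 = 8.14 V.

V_out ≈ 8.14 V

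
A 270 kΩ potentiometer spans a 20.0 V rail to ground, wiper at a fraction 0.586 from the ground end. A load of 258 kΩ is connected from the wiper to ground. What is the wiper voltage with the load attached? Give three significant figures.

The wiper splits the pot into (1−α)R = 111.8 kΩ above and αR = 158.2 kΩ below.
Lower section ‖ load = 98.07 kΩ.
V_wiper = 20.0 × 98.07/(111.8 + 98.07) = 9.35 V.

V ≈ 9.35 V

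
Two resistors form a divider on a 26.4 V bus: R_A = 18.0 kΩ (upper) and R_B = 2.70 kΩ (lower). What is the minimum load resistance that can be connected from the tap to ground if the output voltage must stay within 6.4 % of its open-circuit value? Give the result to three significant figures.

R_L(min) ≈ 34.3 kΩ

Output resistance R_th = R_A‖R_B = (18.0 × 2.70)/20.70 = 2.348 kΩ.
The fractional drop is R_th/(R_th + R_L); requiring this ≤ 0.0640 gives R_L ≥ R_th(1/0.0640 − 1) = 2.348 × 14.62 = 34.3 kΩ.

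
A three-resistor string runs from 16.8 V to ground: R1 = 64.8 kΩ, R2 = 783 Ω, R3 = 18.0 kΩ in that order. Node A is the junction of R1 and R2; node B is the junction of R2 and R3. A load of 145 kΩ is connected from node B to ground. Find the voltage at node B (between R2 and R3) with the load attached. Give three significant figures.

At node B, R3 is in parallel with the load: R3‖R_L = 16010 Ω.
Below node A the resistance is R2 + (R3‖R_L) = 16800 Ω, so V_A = 16.8 × 16800/81600 = 3.458 V.
Then V_B = V_A × (R3‖R_L)/(R2 + R3‖R_L) = 3.458 × 16010/16800 = 3.30 V.

V ≈ 3.30 V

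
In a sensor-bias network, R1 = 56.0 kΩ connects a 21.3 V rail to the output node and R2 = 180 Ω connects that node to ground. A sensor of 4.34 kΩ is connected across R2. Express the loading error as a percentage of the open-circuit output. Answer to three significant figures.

3.97 %

The divider's output (Thévenin) resistance is R1‖R2 = 179.4 Ω.
Fractional drop under load = R_th/(R_th + R_L) = 179.4 / (179.4 + 4340) = 0.03970.
So the output falls by 3.97 %.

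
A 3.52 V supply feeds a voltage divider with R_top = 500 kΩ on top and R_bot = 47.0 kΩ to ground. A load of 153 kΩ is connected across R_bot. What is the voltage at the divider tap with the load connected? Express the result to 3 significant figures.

The load sits in parallel with R_bot: R_bot‖R_L = (47.0 × 153) / (47.0 + 153) = 35.95 kΩ.
V_out = 3.52 × 35.95 / (500 + 35.95) = 3.52 × 35.95/536.0 = 0.236 V.
(Unloaded it would have been 0.302 V.)

V_out ≈ 0.236 V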